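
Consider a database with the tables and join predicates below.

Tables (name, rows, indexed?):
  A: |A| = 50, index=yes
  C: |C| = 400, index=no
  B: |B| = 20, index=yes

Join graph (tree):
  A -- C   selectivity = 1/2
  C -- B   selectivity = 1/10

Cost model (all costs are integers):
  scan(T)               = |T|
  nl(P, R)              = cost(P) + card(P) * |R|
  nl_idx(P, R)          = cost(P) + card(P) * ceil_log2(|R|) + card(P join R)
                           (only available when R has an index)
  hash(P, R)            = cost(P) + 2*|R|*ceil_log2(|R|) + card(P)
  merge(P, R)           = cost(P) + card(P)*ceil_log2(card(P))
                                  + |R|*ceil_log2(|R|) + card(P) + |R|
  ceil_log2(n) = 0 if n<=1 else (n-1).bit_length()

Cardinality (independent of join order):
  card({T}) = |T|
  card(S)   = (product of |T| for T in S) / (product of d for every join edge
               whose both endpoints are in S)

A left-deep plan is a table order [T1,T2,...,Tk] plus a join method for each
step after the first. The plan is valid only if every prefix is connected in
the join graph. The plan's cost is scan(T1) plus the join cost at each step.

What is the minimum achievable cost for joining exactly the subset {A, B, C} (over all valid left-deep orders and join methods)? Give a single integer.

2400

Selinger DP over subsets of {A,B,C}:
  {A}: scan cost=50, card=50
  {C}: scan cost=400, card=400
  {B}: scan cost=20, card=20
  {AC}: card=10000; try (A,hash)→1400, (C,merge)→4400, (A,merge)→4750, (C,hash)→7300, (A,nl_idx)→12800, (C,nl)→20050 …(+1); best=1400 via (A,hash)
  {BC}: card=800; try (B,hash)→1000, (B,nl_idx)→3200, (C,merge)→4140, (B,merge)→4520, (C,hash)→7240, (C,nl)→8020 …(+1); best=1000 via (B,hash)
  {ABC}: card=20000; try (A,hash)→2400, (A,merge)→10150, (B,hash)→11600, (A,nl_idx)→25800, (A,nl)→41000, (B,nl_idx)→71400 …(+2); best=2400 via (A,hash)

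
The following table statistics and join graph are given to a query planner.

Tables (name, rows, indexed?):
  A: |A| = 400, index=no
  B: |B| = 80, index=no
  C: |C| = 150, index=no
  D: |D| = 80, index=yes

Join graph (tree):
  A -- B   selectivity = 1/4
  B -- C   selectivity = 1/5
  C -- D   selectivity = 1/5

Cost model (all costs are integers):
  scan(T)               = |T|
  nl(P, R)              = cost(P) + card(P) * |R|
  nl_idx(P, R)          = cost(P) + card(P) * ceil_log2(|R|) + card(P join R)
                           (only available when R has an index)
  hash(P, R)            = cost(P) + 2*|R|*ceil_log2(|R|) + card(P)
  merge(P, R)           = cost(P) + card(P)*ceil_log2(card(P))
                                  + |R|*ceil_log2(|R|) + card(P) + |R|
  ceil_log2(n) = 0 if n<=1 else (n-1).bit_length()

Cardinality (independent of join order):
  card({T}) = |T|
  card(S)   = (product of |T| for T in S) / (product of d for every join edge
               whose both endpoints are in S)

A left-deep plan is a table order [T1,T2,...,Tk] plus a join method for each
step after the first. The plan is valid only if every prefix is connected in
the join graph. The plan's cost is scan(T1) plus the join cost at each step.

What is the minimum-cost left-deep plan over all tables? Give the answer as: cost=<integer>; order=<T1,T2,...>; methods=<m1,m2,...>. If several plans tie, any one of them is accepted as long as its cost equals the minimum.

cost=50540; order=C,B,D,A; methods=hash,hash,hash

Selinger DP (subsets sized 1..n):
  {A}: scan cost=400, card=400
  {B}: scan cost=80, card=80
  {C}: scan cost=150, card=150
  {D}: scan cost=80, card=80
  {AB}: card=8000; try (B,hash)→1920, (A,merge)→4720, (B,merge)→5040, (A,hash)→7360, (A,nl)→32080, (B,nl)→32400; best=1920 via (B,hash)
  {BC}: card=2400; try (B,hash)→1420, (C,merge)→2070, (B,merge)→2140, (C,hash)→2560, (C,nl)→12080, (B,nl)→12150; best=1420 via (B,hash)
  {CD}: card=2400; try (D,hash)→1420, (C,merge)→2070, (D,merge)→2140, (C,hash)→2560, (D,nl_idx)→3600, (C,nl)→12080 …(+1); best=1420 via (D,hash)
  {ABC}: card=240000; try (A,hash)→11020, (C,hash)→12320, (A,merge)→36620, (C,merge)→115270, (A,nl)→961420, (C,nl)→1201920; best=11020 via (A,hash)
  {BCD}: card=38400; try (D,hash)→4940, (B,hash)→4940, (D,merge)→33260, (B,merge)→33260, (D,nl_idx)→56620, (D,nl)→193420 …(+1); best=4940 via (D,hash)
  {ABCD}: card=3840000; try (A,hash)→50540, (D,hash)→252140, (A,merge)→661740, (D,merge)→4571660, (D,nl_idx)→5531020, (A,nl)→15364940 …(+1); best=50540 via (A,hash)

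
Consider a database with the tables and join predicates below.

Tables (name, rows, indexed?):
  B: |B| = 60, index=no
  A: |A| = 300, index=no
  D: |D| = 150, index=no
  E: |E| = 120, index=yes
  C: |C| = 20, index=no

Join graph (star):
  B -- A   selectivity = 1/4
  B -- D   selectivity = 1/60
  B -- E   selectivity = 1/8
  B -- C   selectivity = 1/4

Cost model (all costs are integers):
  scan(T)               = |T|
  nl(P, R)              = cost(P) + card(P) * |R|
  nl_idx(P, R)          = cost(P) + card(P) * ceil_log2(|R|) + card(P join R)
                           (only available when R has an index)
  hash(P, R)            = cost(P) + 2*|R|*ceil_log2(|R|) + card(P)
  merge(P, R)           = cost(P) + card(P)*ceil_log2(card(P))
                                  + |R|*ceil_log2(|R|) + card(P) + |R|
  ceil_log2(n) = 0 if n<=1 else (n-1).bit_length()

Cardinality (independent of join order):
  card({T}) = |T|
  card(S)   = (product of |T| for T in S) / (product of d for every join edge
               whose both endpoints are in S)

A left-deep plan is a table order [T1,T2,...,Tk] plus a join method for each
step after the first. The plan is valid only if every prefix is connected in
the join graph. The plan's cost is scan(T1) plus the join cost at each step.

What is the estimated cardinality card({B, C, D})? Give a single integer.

Tables in S: B(60), C(20), D(150)
Edges inside S: B-D(d=60), B-C(d=4)
numerator = 60 * 20 * 150 = 180000
denominator = 60 * 4 = 240
card(S) = 180000 / 240 = 750

750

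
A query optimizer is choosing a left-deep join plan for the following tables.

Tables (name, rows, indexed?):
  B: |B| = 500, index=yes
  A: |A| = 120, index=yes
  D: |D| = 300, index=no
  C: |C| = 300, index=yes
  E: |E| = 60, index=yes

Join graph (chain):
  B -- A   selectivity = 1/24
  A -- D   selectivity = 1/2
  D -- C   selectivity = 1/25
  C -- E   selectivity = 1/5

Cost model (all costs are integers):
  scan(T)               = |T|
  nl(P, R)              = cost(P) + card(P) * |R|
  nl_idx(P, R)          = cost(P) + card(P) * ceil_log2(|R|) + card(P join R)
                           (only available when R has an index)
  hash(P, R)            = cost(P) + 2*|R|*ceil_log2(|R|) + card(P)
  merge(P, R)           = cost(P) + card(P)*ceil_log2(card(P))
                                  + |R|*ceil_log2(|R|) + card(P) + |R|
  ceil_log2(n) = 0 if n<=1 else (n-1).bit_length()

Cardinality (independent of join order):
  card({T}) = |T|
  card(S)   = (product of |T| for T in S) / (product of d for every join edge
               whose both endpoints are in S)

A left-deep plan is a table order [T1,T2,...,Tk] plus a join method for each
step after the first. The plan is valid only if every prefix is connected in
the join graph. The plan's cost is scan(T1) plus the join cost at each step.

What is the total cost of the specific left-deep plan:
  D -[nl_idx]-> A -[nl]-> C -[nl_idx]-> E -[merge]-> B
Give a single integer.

68929400

step 1: scan D: cost=300, card=300
step 2: join A via nl_idx
    card(P join A) = 300*120/(2) = 18000
    cost = 300 + 300*7 + 18000 = 20400
step 3: join C via nl
    card(P join C) = 18000*300/(25) = 216000
    cost = 20400 + 18000*300 = 5420400
step 4: join E via nl_idx
    card(P join E) = 216000*60/(5) = 2592000
    cost = 5420400 + 216000*6 + 2592000 = 9308400
step 5: join B via merge
    card(P join B) = 2592000*500/(24) = 54000000
    cost = 9308400 + 2592000*22 + 500*9 + 2592000 + 500 = 68929400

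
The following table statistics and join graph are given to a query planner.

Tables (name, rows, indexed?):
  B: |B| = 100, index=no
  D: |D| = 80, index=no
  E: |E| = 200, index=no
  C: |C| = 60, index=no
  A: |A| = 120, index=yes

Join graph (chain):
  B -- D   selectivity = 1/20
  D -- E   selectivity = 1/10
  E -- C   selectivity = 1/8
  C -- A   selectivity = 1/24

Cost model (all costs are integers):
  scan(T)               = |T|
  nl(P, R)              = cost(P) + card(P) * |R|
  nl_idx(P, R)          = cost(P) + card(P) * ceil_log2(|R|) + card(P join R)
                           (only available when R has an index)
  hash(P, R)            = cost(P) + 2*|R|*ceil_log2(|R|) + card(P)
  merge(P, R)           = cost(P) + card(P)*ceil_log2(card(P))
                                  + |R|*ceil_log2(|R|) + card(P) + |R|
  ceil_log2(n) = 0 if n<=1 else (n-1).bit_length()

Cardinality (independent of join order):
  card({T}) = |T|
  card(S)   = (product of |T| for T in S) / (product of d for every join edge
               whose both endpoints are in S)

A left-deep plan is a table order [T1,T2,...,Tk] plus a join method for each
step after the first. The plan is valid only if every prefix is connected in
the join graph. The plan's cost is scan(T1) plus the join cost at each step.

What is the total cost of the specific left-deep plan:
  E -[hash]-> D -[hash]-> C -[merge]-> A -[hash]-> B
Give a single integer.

step 1: scan E: cost=200, card=200
step 2: join D via hash
    card(P join D) = 200*80/(10) = 1600
    cost = 200 + 2*80*7 + 200 = 1520
step 3: join C via hash
    card(P join C) = 1600*60/(8) = 12000
    cost = 1520 + 2*60*6 + 1600 = 3840
step 4: join A via merge
    card(P join A) = 12000*120/(24) = 60000
    cost = 3840 + 12000*14 + 120*7 + 12000 + 120 = 184800
step 5: join B via hash
    card(P join B) = 60000*100/(20) = 300000
    cost = 184800 + 2*100*7 + 60000 = 246200

246200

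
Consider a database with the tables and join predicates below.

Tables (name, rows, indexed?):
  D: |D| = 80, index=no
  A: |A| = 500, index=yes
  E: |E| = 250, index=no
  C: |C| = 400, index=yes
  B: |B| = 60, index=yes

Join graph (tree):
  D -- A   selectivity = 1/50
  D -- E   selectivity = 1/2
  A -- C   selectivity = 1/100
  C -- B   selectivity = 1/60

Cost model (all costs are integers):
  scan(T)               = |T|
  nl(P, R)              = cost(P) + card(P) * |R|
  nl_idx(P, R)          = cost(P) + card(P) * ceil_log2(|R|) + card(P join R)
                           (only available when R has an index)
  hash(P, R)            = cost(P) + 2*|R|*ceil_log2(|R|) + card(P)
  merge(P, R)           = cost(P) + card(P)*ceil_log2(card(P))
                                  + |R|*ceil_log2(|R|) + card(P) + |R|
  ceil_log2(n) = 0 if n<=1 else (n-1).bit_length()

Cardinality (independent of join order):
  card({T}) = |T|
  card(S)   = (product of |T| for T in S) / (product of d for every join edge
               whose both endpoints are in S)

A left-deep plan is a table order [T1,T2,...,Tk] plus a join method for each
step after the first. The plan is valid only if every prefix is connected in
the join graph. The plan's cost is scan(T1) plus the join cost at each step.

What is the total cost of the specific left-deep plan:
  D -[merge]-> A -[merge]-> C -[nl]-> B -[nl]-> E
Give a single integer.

1010520

step 1: scan D: cost=80, card=80
step 2: join A via merge
    card(P join A) = 80*500/(50) = 800
    cost = 80 + 80*7 + 500*9 + 80 + 500 = 5720
step 3: join C via merge
    card(P join C) = 800*400/(100) = 3200
    cost = 5720 + 800*10 + 400*9 + 800 + 400 = 18520
step 4: join B via nl
    card(P join B) = 3200*60/(60) = 3200
    cost = 18520 + 3200*60 = 210520
step 5: join E via nl
    card(P join E) = 3200*250/(2) = 400000
    cost = 210520 + 3200*250 = 1010520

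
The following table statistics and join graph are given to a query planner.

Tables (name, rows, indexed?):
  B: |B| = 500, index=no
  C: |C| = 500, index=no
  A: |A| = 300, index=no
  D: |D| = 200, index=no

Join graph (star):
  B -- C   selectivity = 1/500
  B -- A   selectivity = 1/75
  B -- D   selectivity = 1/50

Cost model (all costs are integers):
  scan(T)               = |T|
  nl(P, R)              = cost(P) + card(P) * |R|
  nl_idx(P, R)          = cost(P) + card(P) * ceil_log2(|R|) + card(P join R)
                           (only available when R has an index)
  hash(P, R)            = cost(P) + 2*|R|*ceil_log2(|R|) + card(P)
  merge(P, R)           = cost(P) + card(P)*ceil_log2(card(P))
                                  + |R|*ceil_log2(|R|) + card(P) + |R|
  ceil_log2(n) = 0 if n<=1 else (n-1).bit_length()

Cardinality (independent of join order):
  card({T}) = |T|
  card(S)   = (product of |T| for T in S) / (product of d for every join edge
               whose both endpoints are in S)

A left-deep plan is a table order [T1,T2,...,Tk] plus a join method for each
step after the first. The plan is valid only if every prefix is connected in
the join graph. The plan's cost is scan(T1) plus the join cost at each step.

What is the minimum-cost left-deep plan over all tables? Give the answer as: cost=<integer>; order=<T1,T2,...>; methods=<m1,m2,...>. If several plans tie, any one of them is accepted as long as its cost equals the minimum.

cost=21100; order=B,C,A,D; methods=hash,hash,hash

Selinger DP (subsets sized 1..n):
  {B}: scan cost=500, card=500
  {C}: scan cost=500, card=500
  {A}: scan cost=300, card=300
  {D}: scan cost=200, card=200
  {BC}: card=500; try (C,hash)→10000, (B,hash)→10000, (C,merge)→10500, (B,merge)→10500, (C,nl)→250500, (B,nl)→250500; best=10000 via (C,hash)
  {AB}: card=2000; try (A,hash)→6400, (B,merge)→8300, (A,merge)→8500, (B,hash)→9600, (B,nl)→150300, (A,nl)→150500; best=6400 via (A,hash)
  {BD}: card=2000; try (D,hash)→4200, (B,merge)→7000, (D,merge)→7300, (B,hash)→9400, (B,nl)→100200, (D,nl)→100500; best=4200 via (D,hash)
  {ABC}: card=2000; try (A,hash)→15900, (C,hash)→17400, (A,merge)→18000, (C,merge)→35400, (A,nl)→160000, (C,nl)→1006400; best=15900 via (A,hash)
  {BCD}: card=2000; try (D,hash)→13700, (C,hash)→15200, (D,merge)→16800, (C,merge)→33200, (D,nl)→110000, (C,nl)→1004200; best=13700 via (D,hash)
  {ABD}: card=8000; try (D,hash)→11600, (A,hash)→11600, (A,merge)→31200, (D,merge)→32200, (D,nl)→406400, (A,nl)→604200; best=11600 via (D,hash)
  {ABCD}: card=8000; try (D,hash)→21100, (A,hash)→21100, (C,hash)→28600, (A,merge)→40700, (D,merge)→41700, (C,merge)→128600 …(+3); best=21100 via (D,hash)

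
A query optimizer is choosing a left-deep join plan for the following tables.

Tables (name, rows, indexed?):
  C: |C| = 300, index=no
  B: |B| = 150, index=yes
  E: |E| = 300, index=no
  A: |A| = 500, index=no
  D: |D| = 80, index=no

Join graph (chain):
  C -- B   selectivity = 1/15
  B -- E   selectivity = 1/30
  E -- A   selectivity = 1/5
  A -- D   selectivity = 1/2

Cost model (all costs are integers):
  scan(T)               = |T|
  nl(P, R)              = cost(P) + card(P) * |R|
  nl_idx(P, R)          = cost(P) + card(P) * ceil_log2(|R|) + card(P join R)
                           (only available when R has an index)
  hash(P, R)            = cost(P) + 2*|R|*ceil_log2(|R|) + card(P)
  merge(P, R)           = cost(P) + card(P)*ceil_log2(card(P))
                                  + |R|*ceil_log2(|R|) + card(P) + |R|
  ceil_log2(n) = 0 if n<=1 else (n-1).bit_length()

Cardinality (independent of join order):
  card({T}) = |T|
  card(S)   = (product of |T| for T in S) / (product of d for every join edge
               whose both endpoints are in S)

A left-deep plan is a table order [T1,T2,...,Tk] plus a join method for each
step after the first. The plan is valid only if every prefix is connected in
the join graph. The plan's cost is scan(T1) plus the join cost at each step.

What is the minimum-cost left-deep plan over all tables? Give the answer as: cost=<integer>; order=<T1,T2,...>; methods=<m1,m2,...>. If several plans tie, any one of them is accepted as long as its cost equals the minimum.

cost=3050020; order=E,B,C,A,D; methods=hash,hash,hash,hash

Selinger DP (subsets sized 1..n):
  {C}: scan cost=300, card=300
  {B}: scan cost=150, card=150
  {E}: scan cost=300, card=300
  {A}: scan cost=500, card=500
  {D}: scan cost=80, card=80
  {BC}: card=3000; try (B,hash)→3000, (C,merge)→4500, (B,merge)→4650, (C,hash)→5700, (B,nl_idx)→5700, (C,nl)→45150 …(+1); best=3000 via (B,hash)
  {BE}: card=1500; try (B,hash)→3000, (B,nl_idx)→4200, (E,merge)→4500, (B,merge)→4650, (E,hash)→5700, (E,nl)→45150 …(+1); best=3000 via (B,hash)
  {AE}: card=30000; try (E,hash)→6400, (A,merge)→8300, (E,merge)→8500, (A,hash)→9600, (A,nl)→150300, (E,nl)→150500; best=6400 via (E,hash)
  {AD}: card=20000; try (D,hash)→2120, (A,merge)→5720, (D,merge)→6140, (A,hash)→9160, (A,nl)→40080, (D,nl)→40500; best=2120 via (D,hash)
  {BCE}: card=30000; try (C,hash)→9900, (E,hash)→11400, (C,merge)→24000, (E,merge)→45000, (C,nl)→453000, (E,nl)→903000; best=9900 via (C,hash)
  {ABE}: card=150000; try (A,hash)→13500, (A,merge)→26000, (B,hash)→38800, (B,nl_idx)→396400, (B,merge)→487750, (A,nl)→753000 …(+1); best=13500 via (A,hash)
  {ADE}: card=1200000; try (E,hash)→27520, (D,hash)→37520, (E,merge)→325120, (D,merge)→487040, (D,nl)→2406400, (E,nl)→6002120; best=27520 via (E,hash)
  {ABCE}: card=3000000; try (A,hash)→48900, (C,hash)→168900, (A,merge)→494900, (C,merge)→2866500, (A,nl)→15009900, (C,nl)→45013500; best=48900 via (A,hash)
  {ABDE}: card=6000000; try (D,hash)→164620, (B,hash)→1229920, (D,merge)→2864140, (D,nl)→12013500, (B,nl_idx)→15627520, (B,merge)→26428870 …(+1); best=164620 via (D,hash)
  {ABCDE}: card=120000000; try (D,hash)→3050020, (C,hash)→6170020, (D,merge)→69049540, (C,merge)→144167620, (D,nl)→240048900, (C,nl)→1800164620; best=3050020 via (D,hash)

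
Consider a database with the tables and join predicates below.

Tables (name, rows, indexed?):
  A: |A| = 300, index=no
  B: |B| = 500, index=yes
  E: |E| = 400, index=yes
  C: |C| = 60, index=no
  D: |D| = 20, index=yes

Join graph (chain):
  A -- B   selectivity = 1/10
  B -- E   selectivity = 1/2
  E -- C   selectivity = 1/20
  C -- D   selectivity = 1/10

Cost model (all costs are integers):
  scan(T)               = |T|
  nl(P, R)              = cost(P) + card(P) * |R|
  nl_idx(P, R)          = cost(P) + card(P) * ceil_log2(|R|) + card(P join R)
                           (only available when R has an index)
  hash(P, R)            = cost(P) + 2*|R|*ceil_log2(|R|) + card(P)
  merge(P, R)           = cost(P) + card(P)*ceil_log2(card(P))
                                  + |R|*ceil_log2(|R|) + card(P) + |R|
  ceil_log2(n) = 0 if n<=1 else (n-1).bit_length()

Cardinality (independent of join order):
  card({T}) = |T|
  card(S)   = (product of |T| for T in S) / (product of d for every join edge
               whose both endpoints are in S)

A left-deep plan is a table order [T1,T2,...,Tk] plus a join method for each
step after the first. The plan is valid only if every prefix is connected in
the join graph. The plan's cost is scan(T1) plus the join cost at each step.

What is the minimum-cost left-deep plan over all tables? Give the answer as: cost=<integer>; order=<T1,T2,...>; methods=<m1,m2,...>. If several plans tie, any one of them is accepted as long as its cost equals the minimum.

cost=619720; order=E,C,D,B,A; methods=hash,hash,hash,hash

Selinger DP (subsets sized 1..n):
  {A}: scan cost=300, card=300
  {B}: scan cost=500, card=500
  {E}: scan cost=400, card=400
  {C}: scan cost=60, card=60
  {D}: scan cost=20, card=20
  {AB}: card=15000; try (A,hash)→6400, (B,merge)→8300, (A,merge)→8500, (B,hash)→9600, (B,nl_idx)→18000, (B,nl)→150300 …(+1); best=6400 via (A,hash)
  {BE}: card=100000; try (E,hash)→8200, (B,merge)→9400, (E,merge)→9500, (B,hash)→9800, (B,nl_idx)→104000, (E,nl_idx)→105000 …(+2); best=8200 via (E,hash)
  {CE}: card=1200; try (C,hash)→1520, (E,nl_idx)→1800, (E,merge)→4480, (C,merge)→4820, (E,hash)→7320, (E,nl)→24060 …(+1); best=1520 via (C,hash)
  {CD}: card=120; try (D,hash)→320, (D,nl_idx)→480, (C,merge)→560, (D,merge)→600, (C,hash)→760, (C,nl)→1220 …(+1); best=320 via (D,hash)
  {ABE}: card=3000000; try (E,hash)→28600, (A,hash)→113600, (E,merge)→235400, (A,merge)→1811200, (E,nl_idx)→3141400, (E,nl)→6006400 …(+1); best=28600 via (E,hash)
  {BCE}: card=300000; try (B,hash)→11720, (B,merge)→20920, (C,hash)→108920, (B,nl_idx)→312320, (B,nl)→601520, (C,merge)→1808620 …(+1); best=11720 via (B,hash)
  {CDE}: card=2400; try (D,hash)→2920, (E,nl_idx)→3800, (E,merge)→5280, (E,hash)→7640, (D,nl_idx)→9920, (D,merge)→16040 …(+2); best=2920 via (D,hash)
  {ABCE}: card=9000000; try (A,hash)→317120, (C,hash)→3029320, (A,merge)→6014720, (C,merge)→69029020, (A,nl)→90011720, (C,nl)→180028600; best=317120 via (A,hash)
  {BCDE}: card=600000; try (B,hash)→14320, (B,merge)→39120, (D,hash)→311920, (B,nl_idx)→624520, (B,nl)→1202920, (D,nl_idx)→2111720 …(+2); best=14320 via (B,hash)
  {ABCDE}: card=18000000; try (A,hash)→619720, (D,hash)→9317320, (A,merge)→12617320, (D,nl_idx)→63317120, (A,nl)→180014320, (D,nl)→180317120 …(+1); best=619720 via (A,hash)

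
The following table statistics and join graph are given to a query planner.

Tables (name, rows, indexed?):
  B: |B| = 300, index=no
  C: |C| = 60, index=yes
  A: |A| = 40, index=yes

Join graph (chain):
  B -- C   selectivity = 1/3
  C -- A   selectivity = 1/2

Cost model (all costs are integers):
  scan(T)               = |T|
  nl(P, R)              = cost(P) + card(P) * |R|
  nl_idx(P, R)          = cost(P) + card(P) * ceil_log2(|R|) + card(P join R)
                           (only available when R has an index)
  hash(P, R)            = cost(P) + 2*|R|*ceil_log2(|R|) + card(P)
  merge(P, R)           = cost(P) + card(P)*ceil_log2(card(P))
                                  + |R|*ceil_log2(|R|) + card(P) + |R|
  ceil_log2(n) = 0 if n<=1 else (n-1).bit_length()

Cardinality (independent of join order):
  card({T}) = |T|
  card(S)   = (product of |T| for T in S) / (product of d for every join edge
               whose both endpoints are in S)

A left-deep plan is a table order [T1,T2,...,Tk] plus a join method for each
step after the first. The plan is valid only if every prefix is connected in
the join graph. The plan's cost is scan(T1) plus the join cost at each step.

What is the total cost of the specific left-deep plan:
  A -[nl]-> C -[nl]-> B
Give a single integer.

362440

step 1: scan A: cost=40, card=40
step 2: join C via nl
    card(P join C) = 40*60/(2) = 1200
    cost = 40 + 40*60 = 2440
step 3: join B via nl
    card(P join B) = 1200*300/(3) = 120000
    cost = 2440 + 1200*300 = 362440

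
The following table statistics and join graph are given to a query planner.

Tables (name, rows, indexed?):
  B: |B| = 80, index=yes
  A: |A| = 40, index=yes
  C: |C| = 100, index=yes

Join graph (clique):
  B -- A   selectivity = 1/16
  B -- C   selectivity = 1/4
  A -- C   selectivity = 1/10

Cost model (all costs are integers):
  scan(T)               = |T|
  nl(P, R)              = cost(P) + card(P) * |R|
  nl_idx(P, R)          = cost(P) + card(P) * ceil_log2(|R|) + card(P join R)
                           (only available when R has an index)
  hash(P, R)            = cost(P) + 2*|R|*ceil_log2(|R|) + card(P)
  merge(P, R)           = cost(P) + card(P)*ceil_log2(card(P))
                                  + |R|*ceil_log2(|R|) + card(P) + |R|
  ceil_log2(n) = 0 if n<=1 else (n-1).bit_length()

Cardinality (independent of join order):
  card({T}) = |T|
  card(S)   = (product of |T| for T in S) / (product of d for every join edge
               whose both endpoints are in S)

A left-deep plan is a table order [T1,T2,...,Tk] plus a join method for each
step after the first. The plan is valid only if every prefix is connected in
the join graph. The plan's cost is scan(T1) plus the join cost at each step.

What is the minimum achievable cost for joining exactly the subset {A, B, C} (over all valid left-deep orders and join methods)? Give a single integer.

Selinger DP over subsets of {A,B,C}:
  {B}: scan cost=80, card=80
  {A}: scan cost=40, card=40
  {C}: scan cost=100, card=100
  {AB}: card=200; try (B,nl_idx)→520, (A,hash)→640, (A,nl_idx)→760, (B,merge)→960, (A,merge)→1000, (B,hash)→1200 …(+2); best=520 via (B,nl_idx)
  {BC}: card=2000; try (B,hash)→1320, (C,merge)→1520, (B,merge)→1540, (C,hash)→1560, (C,nl_idx)→2640, (B,nl_idx)→2800 …(+2); best=1320 via (B,hash)
  {AC}: card=400; try (A,hash)→680, (C,nl_idx)→720, (A,nl_idx)→1100, (C,merge)→1120, (A,merge)→1180, (C,hash)→1480 …(+2); best=680 via (A,hash)
  {ABC}: card=500; try (C,hash)→2120, (B,hash)→2200, (C,nl_idx)→2420, (C,merge)→3120, (A,hash)→3800, (B,nl_idx)→3980 …(+6); best=2120 via (C,hash)

2120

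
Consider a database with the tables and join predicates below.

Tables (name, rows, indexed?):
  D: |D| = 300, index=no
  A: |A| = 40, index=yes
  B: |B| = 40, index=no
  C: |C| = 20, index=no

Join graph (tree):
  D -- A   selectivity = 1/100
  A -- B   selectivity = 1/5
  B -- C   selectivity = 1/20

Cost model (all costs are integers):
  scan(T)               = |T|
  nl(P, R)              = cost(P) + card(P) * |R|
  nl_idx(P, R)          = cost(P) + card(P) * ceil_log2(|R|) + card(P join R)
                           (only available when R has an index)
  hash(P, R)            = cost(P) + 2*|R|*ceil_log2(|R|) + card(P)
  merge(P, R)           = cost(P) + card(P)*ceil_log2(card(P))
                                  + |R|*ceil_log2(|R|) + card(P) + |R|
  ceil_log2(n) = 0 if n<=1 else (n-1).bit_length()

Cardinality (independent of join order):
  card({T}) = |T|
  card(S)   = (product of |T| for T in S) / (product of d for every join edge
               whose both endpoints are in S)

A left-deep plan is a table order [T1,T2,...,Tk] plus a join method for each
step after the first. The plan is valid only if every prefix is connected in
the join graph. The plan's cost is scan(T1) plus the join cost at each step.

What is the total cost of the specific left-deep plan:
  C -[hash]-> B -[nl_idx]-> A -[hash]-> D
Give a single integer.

step 1: scan C: cost=20, card=20
step 2: join B via hash
    card(P join B) = 20*40/(20) = 40
    cost = 20 + 2*40*6 + 20 = 520
step 3: join A via nl_idx
    card(P join A) = 40*40/(5) = 320
    cost = 520 + 40*6 + 320 = 1080
step 4: join D via hash
    card(P join D) = 320*300/(100) = 960
    cost = 1080 + 2*300*9 + 320 = 6800

6800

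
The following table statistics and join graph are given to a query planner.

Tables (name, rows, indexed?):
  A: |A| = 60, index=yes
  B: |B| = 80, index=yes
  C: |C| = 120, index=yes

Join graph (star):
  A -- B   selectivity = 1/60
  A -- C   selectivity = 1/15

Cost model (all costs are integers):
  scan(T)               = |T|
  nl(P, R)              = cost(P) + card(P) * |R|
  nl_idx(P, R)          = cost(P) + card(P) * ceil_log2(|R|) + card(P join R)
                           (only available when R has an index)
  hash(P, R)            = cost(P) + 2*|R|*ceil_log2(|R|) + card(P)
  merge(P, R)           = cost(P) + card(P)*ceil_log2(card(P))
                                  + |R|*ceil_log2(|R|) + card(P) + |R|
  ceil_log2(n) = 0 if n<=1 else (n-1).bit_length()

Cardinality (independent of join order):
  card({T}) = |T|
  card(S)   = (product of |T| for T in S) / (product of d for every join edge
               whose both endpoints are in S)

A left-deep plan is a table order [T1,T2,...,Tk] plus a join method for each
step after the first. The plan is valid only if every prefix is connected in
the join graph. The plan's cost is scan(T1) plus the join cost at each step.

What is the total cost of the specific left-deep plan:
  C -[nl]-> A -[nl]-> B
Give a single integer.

step 1: scan C: cost=120, card=120
step 2: join A via nl
    card(P join A) = 120*60/(15) = 480
    cost = 120 + 120*60 = 7320
step 3: join B via nl
    card(P join B) = 480*80/(60) = 640
    cost = 7320 + 480*80 = 45720

45720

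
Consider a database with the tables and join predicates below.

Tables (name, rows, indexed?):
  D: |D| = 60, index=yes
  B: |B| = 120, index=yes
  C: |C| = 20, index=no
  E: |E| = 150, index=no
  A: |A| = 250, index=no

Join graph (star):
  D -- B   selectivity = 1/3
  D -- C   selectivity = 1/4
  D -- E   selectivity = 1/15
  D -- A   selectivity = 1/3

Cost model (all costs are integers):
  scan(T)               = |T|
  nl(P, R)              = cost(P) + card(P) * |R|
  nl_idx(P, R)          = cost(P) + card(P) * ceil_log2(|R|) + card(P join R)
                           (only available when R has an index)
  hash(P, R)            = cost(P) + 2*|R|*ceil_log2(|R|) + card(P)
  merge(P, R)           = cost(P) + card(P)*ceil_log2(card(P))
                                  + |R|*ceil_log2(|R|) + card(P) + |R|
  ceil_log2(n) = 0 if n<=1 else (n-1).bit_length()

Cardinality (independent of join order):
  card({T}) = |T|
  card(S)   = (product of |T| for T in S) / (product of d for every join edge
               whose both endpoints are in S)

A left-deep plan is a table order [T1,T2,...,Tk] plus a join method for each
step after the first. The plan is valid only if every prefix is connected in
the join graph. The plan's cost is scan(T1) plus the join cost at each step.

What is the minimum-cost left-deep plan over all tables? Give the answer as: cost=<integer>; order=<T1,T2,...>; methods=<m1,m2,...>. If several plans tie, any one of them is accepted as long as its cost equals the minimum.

cost=130500; order=E,D,C,B,A; methods=hash,hash,hash,hash

Selinger DP (subsets sized 1..n):
  {D}: scan cost=60, card=60
  {B}: scan cost=120, card=120
  {C}: scan cost=20, card=20
  {E}: scan cost=150, card=150
  {A}: scan cost=250, card=250
  {BD}: card=2400; try (D,hash)→960, (B,merge)→1440, (D,merge)→1500, (B,hash)→1800, (B,nl_idx)→2880, (D,nl_idx)→3240 …(+2); best=960 via (D,hash)
  {CD}: card=300; try (C,hash)→320, (D,nl_idx)→440, (D,merge)→560, (C,merge)→600, (D,hash)→760, (D,nl)→1220 …(+1); best=320 via (C,hash)
  {DE}: card=600; try (D,hash)→1020, (D,nl_idx)→1650, (E,merge)→1830, (D,merge)→1920, (E,hash)→2520, (E,nl)→9060 …(+1); best=1020 via (D,hash)
  {AD}: card=5000; try (D,hash)→1220, (A,merge)→2730, (D,merge)→2920, (A,hash)→4120, (D,nl_idx)→6750, (A,nl)→15060 …(+1); best=1220 via (D,hash)
  {BCD}: card=12000; try (B,hash)→2300, (C,hash)→3560, (B,merge)→4280, (B,nl_idx)→14420, (C,merge)→32280, (B,nl)→36320 …(+1); best=2300 via (B,hash)
  {BDE}: card=24000; try (B,hash)→3300, (E,hash)→5760, (B,merge)→8580, (B,nl_idx)→29220, (E,merge)→33510, (B,nl)→73020 …(+1); best=3300 via (B,hash)
  {ABD}: card=200000; try (A,hash)→7360, (B,hash)→7900, (A,merge)→34410, (B,merge)→72180, (B,nl_idx)→236220, (A,nl)→600960 …(+1); best=7360 via (A,hash)
  {CDE}: card=3000; try (C,hash)→1820, (E,hash)→3020, (E,merge)→4670, (C,merge)→7740, (C,nl)→13020, (E,nl)→45320; best=1820 via (C,hash)
  {ACD}: card=25000; try (A,hash)→4620, (A,merge)→5570, (C,hash)→6420, (C,merge)→71340, (A,nl)→75320, (C,nl)→101220; best=4620 via (A,hash)
  {ADE}: card=50000; try (A,hash)→5620, (E,hash)→8620, (A,merge)→9870, (E,merge)→72570, (A,nl)→151020, (E,nl)→751220; best=5620 via (A,hash)
  {BCDE}: card=120000; try (B,hash)→6500, (E,hash)→16700, (C,hash)→27500, (B,merge)→41780, (B,nl_idx)→142820, (E,merge)→183650 …(+4); best=6500 via (B,hash)
  {ABCD}: card=1000000; try (A,hash)→18300, (B,hash)→31300, (A,merge)→184550, (C,hash)→207560, (B,merge)→405580, (B,nl_idx)→1179620 …(+4); best=18300 via (A,hash)
  {ABDE}: card=2000000; try (A,hash)→31300, (B,hash)→57300, (E,hash)→209760, (A,merge)→389550, (B,merge)→856580, (B,nl_idx)→2355620 …(+4); best=31300 via (A,hash)
  {ACDE}: card=250000; try (A,hash)→8820, (E,hash)→32020, (A,merge)→43070, (C,hash)→55820, (E,merge)→405970, (A,nl)→751820 …(+3); best=8820 via (A,hash)
  {ABCDE}: card=10000000; try (A,hash)→130500, (B,hash)→260500, (E,hash)→1020700, (C,hash)→2031500, (A,merge)→2168750, (B,merge)→4759780 …(+7); best=130500 via (A,hash)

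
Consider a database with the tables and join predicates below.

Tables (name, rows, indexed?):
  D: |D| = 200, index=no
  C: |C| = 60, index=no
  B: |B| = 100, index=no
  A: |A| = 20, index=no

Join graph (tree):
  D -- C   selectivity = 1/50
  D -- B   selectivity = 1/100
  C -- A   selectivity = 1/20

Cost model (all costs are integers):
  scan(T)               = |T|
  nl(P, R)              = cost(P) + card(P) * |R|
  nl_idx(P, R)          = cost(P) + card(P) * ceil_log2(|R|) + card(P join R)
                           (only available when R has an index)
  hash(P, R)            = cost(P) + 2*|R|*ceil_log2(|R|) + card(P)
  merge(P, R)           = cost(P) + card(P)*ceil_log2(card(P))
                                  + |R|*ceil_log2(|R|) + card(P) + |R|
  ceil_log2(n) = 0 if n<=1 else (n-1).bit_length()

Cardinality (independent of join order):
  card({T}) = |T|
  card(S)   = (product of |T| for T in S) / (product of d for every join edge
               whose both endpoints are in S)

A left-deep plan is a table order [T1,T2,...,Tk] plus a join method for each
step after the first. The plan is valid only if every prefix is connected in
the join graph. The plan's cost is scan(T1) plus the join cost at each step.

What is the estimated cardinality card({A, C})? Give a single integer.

Tables in S: A(20), C(60)
Edges inside S: C-A(d=20)
numerator = 20 * 60 = 1200
denominator = 20 = 20
card(S) = 1200 / 20 = 60

60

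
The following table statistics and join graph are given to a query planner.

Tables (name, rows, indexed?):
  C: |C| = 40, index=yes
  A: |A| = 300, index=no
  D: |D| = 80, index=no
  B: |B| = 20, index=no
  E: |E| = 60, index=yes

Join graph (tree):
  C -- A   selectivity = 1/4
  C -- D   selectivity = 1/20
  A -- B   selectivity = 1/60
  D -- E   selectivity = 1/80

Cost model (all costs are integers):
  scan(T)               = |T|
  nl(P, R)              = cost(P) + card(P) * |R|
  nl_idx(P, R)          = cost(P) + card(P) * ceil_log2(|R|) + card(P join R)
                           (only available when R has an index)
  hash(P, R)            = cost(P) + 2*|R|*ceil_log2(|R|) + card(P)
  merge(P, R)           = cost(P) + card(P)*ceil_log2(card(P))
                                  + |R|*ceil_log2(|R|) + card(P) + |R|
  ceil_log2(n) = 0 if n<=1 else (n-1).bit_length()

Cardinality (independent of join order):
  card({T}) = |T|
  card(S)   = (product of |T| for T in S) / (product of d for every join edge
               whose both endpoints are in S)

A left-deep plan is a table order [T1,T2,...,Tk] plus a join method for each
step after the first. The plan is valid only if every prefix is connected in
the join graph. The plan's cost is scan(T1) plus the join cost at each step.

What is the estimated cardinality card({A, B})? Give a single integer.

100

Tables in S: A(300), B(20)
Edges inside S: A-B(d=60)
numerator = 300 * 20 = 6000
denominator = 60 = 60
card(S) = 6000 / 60 = 100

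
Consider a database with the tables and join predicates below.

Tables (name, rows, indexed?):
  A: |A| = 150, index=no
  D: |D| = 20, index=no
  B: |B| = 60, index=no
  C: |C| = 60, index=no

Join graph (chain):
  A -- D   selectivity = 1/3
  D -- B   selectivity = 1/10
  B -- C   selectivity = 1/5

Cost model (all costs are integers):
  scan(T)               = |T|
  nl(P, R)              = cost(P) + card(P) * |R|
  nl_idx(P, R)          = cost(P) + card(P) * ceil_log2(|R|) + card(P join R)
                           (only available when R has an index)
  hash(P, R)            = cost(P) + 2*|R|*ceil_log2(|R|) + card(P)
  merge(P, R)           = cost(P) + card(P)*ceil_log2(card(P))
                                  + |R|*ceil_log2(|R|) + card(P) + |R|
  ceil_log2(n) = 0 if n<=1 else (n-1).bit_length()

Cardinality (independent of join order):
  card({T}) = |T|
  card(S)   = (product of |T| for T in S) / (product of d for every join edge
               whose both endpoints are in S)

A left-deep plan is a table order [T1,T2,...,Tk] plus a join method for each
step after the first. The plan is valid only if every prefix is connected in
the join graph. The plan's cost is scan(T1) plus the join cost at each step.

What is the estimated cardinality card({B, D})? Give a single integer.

Tables in S: B(60), D(20)
Edges inside S: D-B(d=10)
numerator = 60 * 20 = 1200
denominator = 10 = 10
card(S) = 1200 / 10 = 120

120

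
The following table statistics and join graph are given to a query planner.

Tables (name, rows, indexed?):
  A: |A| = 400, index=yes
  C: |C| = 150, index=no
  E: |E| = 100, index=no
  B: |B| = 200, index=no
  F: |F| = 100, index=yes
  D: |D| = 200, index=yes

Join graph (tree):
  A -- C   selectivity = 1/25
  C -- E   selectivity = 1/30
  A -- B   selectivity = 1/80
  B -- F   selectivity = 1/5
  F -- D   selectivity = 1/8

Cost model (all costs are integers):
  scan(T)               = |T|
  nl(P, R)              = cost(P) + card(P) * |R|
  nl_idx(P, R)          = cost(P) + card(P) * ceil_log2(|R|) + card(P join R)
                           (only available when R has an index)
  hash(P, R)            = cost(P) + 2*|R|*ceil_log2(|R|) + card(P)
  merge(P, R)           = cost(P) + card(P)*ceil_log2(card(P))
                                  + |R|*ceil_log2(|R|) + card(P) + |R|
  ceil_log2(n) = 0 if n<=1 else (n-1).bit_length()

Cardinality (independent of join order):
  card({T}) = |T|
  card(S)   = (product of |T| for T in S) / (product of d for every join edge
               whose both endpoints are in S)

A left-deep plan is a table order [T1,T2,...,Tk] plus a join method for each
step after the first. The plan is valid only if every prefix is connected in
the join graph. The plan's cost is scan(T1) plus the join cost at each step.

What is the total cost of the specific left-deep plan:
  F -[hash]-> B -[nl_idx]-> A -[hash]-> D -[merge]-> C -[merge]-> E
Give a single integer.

step 1: scan F: cost=100, card=100
step 2: join B via hash
    card(P join B) = 100*200/(5) = 4000
    cost = 100 + 2*200*8 + 100 = 3400
step 3: join A via nl_idx
    card(P join A) = 4000*400/(80) = 20000
    cost = 3400 + 4000*9 + 20000 = 59400
step 4: join D via hash
    card(P join D) = 20000*200/(8) = 500000
    cost = 59400 + 2*200*8 + 20000 = 82600
step 5: join C via merge
    card(P join C) = 500000*150/(25) = 3000000
    cost = 82600 + 500000*19 + 150*8 + 500000 + 150 = 10083950
step 6: join E via merge
    card(P join E) = 3000000*100/(30) = 10000000
    cost = 10083950 + 3000000*22 + 100*7 + 3000000 + 100 = 79084750

79084750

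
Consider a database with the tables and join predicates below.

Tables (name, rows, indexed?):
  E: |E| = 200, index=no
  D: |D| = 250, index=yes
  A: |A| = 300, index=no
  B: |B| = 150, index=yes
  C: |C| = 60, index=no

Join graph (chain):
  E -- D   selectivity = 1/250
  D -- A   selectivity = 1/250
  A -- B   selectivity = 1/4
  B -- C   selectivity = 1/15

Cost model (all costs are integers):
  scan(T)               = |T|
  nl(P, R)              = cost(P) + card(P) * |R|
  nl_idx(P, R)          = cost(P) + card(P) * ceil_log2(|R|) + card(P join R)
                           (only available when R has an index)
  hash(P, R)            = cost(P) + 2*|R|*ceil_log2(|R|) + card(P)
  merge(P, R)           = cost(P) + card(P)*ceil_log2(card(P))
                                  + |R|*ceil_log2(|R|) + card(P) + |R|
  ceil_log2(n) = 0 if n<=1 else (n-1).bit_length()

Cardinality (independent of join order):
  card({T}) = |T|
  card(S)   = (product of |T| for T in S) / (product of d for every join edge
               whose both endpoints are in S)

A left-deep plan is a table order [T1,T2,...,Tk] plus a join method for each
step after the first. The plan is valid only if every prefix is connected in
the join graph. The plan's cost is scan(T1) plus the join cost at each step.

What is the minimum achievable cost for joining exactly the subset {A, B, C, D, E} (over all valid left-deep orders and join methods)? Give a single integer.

Selinger DP over subsets of {A,B,C,D,E}:
  {E}: scan cost=200, card=200
  {D}: scan cost=250, card=250
  {A}: scan cost=300, card=300
  {B}: scan cost=150, card=150
  {C}: scan cost=60, card=60
  {DE}: card=200; try (D,nl_idx)→2000, (E,hash)→3700, (D,merge)→4250, (E,merge)→4300, (D,hash)→4400, (D,nl)→50200 …(+1); best=2000 via (D,nl_idx)
  {AD}: card=300; try (D,nl_idx)→3000, (D,hash)→4600, (A,merge)→5500, (D,merge)→5550, (A,hash)→5900, (A,nl)→75250 …(+1); best=3000 via (D,nl_idx)
  {AB}: card=11250; try (B,hash)→3000, (A,merge)→4500, (B,merge)→4650, (A,hash)→5700, (B,nl_idx)→13950, (A,nl)→45150 …(+1); best=3000 via (B,hash)
  {BC}: card=600; try (C,hash)→1020, (B,nl_idx)→1140, (B,merge)→1830, (C,merge)→1920, (B,hash)→2520, (B,nl)→9060 …(+1); best=1020 via (C,hash)
  {ADE}: card=240; try (E,hash)→6500, (A,merge)→6800, (A,hash)→7600, (E,merge)→7800, (A,nl)→62000, (E,nl)→63000; best=6500 via (E,hash)
  {ABD}: card=11250; try (B,hash)→5700, (B,merge)→7350, (B,nl_idx)→16650, (D,hash)→18250, (B,nl)→48000, (D,nl_idx)→104250 …(+2); best=5700 via (B,hash)
  {ABC}: card=45000; try (A,hash)→7020, (A,merge)→10620, (C,hash)→14970, (C,merge)→172170, (A,nl)→181020, (C,nl)→678000; best=7020 via (A,hash)
  {ABDE}: card=9000; try (B,hash)→9140, (B,merge)→10010, (B,nl_idx)→17420, (E,hash)→20150, (B,nl)→42500, (E,merge)→176250 …(+1); best=9140 via (B,hash)
  {ABCD}: card=45000; try (C,hash)→17670, (D,hash)→56020, (C,merge)→174870, (D,nl_idx)→412020, (C,nl)→680700, (D,merge)→774270 …(+1); best=17670 via (C,hash)
  {ABCDE}: card=36000; try (C,hash)→18860, (E,hash)→65870, (C,merge)→144560, (C,nl)→549140, (E,merge)→784470, (E,nl)→9017670; best=18860 via (C,hash)

18860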